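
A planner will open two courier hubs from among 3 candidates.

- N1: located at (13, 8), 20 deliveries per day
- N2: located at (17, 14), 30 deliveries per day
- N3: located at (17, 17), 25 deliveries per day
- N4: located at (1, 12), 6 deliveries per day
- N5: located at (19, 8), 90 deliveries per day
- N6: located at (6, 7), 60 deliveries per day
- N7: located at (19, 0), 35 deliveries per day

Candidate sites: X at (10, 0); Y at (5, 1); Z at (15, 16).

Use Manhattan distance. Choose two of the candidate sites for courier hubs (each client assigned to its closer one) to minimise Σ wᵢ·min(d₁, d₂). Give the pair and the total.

{Y, Z}, total 2510

Evaluate every pair (each demand assigned to the nearer of the two):
  {Y, Z}: total = 2510
  {X, Z}: total = 2558
  {X, Y}: total = 3805
Best pair: {Y, Z} with total 2510.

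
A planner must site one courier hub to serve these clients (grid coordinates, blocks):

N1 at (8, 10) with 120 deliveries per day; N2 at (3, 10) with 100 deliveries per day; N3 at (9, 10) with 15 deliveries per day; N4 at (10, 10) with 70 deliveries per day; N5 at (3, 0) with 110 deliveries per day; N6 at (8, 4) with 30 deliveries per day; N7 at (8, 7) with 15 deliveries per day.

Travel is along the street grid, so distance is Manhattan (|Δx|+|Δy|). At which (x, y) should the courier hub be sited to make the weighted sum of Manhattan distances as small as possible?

(8, 10)

Manhattan distance separates: Σwᵢ(|x−xᵢ|+|y−yᵢ|) = Σwᵢ|x−xᵢ| + Σwᵢ|y−yᵢ|, so x and y are optimised independently as 1-D weighted medians.
Total weight W = 460; half = 230.
x-coordinate, sorted with cumulative weight:
  x=3 (N2, w=100) cum 100
  x=3 (N5, w=110) cum 210
  x=8 (N1, w=120) cum 330  ← median
  x=8 (N6, w=30) cum 360
  x=8 (N7, w=15) cum 375
  x=9 (N3, w=15) cum 390
  x=10 (N4, w=70) cum 460
⇒ x* = 8
y-coordinate, sorted with cumulative weight:
  y=0 (N5, w=110) cum 110
  y=4 (N6, w=30) cum 140
  y=7 (N7, w=15) cum 155
  y=10 (N1, w=120) cum 275  ← median
  y=10 (N2, w=100) cum 375
  y=10 (N3, w=15) cum 390
  y=10 (N4, w=70) cum 460
⇒ y* = 10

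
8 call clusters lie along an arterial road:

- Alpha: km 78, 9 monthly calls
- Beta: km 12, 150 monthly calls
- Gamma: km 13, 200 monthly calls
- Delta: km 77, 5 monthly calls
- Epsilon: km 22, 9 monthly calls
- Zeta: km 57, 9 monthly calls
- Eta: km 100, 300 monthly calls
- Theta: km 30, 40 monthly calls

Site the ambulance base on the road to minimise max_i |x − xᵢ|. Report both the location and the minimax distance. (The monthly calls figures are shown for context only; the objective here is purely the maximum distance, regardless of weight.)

location 56, max distance 44

The 1-center on a line is the midpoint of the two extreme points: leftmost at 12, rightmost at 100.
Optimal location = (12 + 100)/2 = 56; maximum distance = (100 − 12)/2 = 44.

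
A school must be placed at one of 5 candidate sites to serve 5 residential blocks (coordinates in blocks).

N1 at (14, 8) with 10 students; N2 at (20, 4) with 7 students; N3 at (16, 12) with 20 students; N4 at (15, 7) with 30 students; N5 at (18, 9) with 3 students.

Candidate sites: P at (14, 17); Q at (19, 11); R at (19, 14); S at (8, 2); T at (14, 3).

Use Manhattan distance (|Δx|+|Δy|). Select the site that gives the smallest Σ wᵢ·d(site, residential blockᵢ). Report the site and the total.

Q, total 465 blocks

Total weighted distance at each candidate:
  P (14, 17): total = 729
  Q (19, 11): total = 465
  R (19, 14): total = 635
  S (8, 2): total = 989
  T (14, 3): total = 499
Minimum is at Q with total 465 blocks.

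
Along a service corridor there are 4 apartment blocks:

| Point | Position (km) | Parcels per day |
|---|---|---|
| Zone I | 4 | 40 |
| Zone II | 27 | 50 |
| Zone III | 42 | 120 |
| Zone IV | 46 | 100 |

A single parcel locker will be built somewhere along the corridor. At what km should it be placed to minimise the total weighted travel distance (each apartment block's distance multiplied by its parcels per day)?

For a sum of weighted absolute distances on a line, the optimum is the weighted median (not the mean). Total weight W = 310; half-weight = 155.
Sort by position and accumulate weight:
  km 4 (Zone I, w=40) → cum 40
  km 27 (Zone II, w=50) → cum 90
  km 42 (Zone III, w=120) → cum 210  ≥ 155 → median here
  km 46 (Zone IV, w=100) → cum 310
Optimal location: km 42.

x = 42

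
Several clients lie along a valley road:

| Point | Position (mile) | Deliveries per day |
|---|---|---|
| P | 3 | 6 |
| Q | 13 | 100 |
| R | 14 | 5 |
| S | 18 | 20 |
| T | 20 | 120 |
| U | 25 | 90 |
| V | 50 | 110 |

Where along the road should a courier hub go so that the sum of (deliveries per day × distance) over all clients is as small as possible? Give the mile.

x = 20

For a sum of weighted absolute distances on a line, the optimum is the weighted median (not the mean). Total weight W = 451; half-weight = 225.5.
Sort by position and accumulate weight:
  mile 3 (P, w=6) → cum 6
  mile 13 (Q, w=100) → cum 106
  mile 14 (R, w=5) → cum 111
  mile 18 (S, w=20) → cum 131
  mile 20 (T, w=120) → cum 251  ≥ 225.5 → median here
  mile 25 (U, w=90) → cum 341
  mile 50 (V, w=110) → cum 451
Optimal location: mile 20.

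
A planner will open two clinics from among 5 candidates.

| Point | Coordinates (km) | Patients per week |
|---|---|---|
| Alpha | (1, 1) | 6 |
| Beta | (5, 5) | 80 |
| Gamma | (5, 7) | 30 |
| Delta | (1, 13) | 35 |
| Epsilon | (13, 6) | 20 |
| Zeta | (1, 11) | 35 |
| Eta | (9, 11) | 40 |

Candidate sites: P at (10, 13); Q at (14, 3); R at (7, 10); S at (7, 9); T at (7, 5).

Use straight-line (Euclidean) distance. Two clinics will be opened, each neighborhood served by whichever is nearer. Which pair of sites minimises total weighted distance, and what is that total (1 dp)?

{R, T}, total 946.9

Evaluate every pair (each demand assigned to the nearer of the two):
  {R, T}: total = 946.9
  {S, T}: total = 996.7
  {P, T}: total = 1111.2
  {Q, S}: total = 1152.8
  {R, S}: total = 1173.9
  {P, S}: total = 1200.0
  {Q, R}: total = 1204.3
  {Q, T}: total = 1251.3
  {P, R}: total = 1285.2
  {P, Q}: total = 1841.2
Best pair: {R, T} with total 946.9.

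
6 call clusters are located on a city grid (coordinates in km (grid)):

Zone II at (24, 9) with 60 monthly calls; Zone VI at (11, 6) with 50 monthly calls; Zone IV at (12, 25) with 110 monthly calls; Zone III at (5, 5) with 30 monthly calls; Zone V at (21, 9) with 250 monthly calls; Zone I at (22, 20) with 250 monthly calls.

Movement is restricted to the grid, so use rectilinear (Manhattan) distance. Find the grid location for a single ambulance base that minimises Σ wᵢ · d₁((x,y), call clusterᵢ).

(21, 9)

Manhattan distance separates: Σwᵢ(|x−xᵢ|+|y−yᵢ|) = Σwᵢ|x−xᵢ| + Σwᵢ|y−yᵢ|, so x and y are optimised independently as 1-D weighted medians.
Total weight W = 750; half = 375.
x-coordinate, sorted with cumulative weight:
  x=5 (Zone III, w=30) cum 30
  x=11 (Zone VI, w=50) cum 80
  x=12 (Zone IV, w=110) cum 190
  x=21 (Zone V, w=250) cum 440  ← median
  x=22 (Zone I, w=250) cum 690
  x=24 (Zone II, w=60) cum 750
⇒ x* = 21
y-coordinate, sorted with cumulative weight:
  y=5 (Zone III, w=30) cum 30
  y=6 (Zone VI, w=50) cum 80
  y=9 (Zone II, w=60) cum 140
  y=9 (Zone V, w=250) cum 390  ← median
  y=20 (Zone I, w=250) cum 640
  y=25 (Zone IV, w=110) cum 750
⇒ y* = 9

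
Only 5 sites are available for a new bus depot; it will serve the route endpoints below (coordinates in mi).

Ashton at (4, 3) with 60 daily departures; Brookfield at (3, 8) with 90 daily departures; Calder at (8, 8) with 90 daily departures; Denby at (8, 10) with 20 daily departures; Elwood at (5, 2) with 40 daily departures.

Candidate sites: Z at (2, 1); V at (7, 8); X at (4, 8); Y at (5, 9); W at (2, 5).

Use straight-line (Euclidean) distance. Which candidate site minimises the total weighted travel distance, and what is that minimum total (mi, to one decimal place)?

X, total 1082.8 mi

Total weighted distance at each candidate:
  Z (2, 1): total = 1978.7
  V (7, 8): total = 1097.6
  X (4, 8): total = 1082.8
  Y (5, 9): total = 1194.1
  W (2, 5): total = 1384.0
Minimum is at X with total 1082.8 mi.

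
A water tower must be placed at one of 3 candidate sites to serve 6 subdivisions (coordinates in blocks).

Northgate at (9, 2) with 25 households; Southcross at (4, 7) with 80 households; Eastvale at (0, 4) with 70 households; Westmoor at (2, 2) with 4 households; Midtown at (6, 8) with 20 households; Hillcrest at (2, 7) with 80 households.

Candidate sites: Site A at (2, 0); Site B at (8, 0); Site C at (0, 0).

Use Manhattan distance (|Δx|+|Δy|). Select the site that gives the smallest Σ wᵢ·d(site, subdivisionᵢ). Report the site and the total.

Total weighted distance at each candidate:
  Site A (2, 0): total = 2173
  Site B (8, 0): total = 3067
  Site C (0, 0): total = 2451
Minimum is at Site A with total 2173 blocks.

Site A, total 2173 blocks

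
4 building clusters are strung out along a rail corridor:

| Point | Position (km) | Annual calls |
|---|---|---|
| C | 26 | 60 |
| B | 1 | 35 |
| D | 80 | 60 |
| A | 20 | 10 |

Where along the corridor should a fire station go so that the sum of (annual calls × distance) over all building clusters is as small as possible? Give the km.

For a sum of weighted absolute distances on a line, the optimum is the weighted median (not the mean). Total weight W = 165; half-weight = 82.5.
Sort by position and accumulate weight:
  km 1 (B, w=35) → cum 35
  km 20 (A, w=10) → cum 45
  km 26 (C, w=60) → cum 105  ≥ 82.5 → median here
  km 80 (D, w=60) → cum 165
Optimal location: km 26.

x = 26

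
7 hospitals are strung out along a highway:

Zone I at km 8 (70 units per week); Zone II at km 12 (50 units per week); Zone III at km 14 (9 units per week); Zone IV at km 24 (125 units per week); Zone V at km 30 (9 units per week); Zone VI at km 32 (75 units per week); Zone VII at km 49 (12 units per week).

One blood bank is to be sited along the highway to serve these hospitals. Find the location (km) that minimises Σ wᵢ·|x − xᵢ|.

x = 24

For a sum of weighted absolute distances on a line, the optimum is the weighted median (not the mean). Total weight W = 350; half-weight = 175.
Sort by position and accumulate weight:
  km 8 (Zone I, w=70) → cum 70
  km 12 (Zone II, w=50) → cum 120
  km 14 (Zone III, w=9) → cum 129
  km 24 (Zone IV, w=125) → cum 254  ≥ 175 → median here
  km 30 (Zone V, w=9) → cum 263
  km 32 (Zone VI, w=75) → cum 338
  km 49 (Zone VII, w=12) → cum 350
Optimal location: km 24.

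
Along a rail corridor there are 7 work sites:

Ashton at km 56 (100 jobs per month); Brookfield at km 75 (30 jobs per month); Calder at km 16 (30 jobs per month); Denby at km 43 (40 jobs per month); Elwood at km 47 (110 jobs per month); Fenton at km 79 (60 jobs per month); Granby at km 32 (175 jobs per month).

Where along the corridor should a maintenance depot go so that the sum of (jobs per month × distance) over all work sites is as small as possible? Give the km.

x = 47

For a sum of weighted absolute distances on a line, the optimum is the weighted median (not the mean). Total weight W = 545; half-weight = 272.5.
Sort by position and accumulate weight:
  km 16 (Calder, w=30) → cum 30
  km 32 (Granby, w=175) → cum 205
  km 43 (Denby, w=40) → cum 245
  km 47 (Elwood, w=110) → cum 355  ≥ 272.5 → median here
  km 56 (Ashton, w=100) → cum 455
  km 75 (Brookfield, w=30) → cum 485
  km 79 (Fenton, w=60) → cum 545
Optimal location: km 47.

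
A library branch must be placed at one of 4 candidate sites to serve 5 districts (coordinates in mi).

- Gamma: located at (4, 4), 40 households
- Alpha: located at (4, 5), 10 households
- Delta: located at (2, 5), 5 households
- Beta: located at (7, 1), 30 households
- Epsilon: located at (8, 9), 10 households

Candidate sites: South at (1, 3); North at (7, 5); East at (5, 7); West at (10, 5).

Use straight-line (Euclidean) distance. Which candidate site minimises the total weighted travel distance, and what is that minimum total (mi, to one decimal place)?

North, total 342.7 mi

Total weighted distance at each candidate:
  South (1, 3): total = 455.7
  North (7, 5): total = 342.7
  East (5, 7): total = 392.7
  West (10, 5): total = 538.0
Minimum is at North with total 342.7 mi.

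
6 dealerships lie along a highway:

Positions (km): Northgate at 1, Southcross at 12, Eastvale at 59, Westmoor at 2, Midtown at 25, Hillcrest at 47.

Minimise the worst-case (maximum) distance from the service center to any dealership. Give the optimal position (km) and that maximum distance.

location 30, max distance 29

The 1-center on a line is the midpoint of the two extreme points: leftmost at 1, rightmost at 59.
Optimal location = (1 + 59)/2 = 30; maximum distance = (59 − 1)/2 = 29.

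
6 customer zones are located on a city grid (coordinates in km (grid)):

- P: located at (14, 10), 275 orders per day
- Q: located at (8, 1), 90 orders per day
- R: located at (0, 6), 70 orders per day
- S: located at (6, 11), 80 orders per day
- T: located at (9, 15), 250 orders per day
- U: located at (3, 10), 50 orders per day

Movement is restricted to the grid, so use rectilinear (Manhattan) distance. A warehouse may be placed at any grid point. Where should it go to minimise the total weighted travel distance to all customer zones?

Manhattan distance separates: Σwᵢ(|x−xᵢ|+|y−yᵢ|) = Σwᵢ|x−xᵢ| + Σwᵢ|y−yᵢ|, so x and y are optimised independently as 1-D weighted medians.
Total weight W = 815; half = 407.5.
x-coordinate, sorted with cumulative weight:
  x=0 (R, w=70) cum 70
  x=3 (U, w=50) cum 120
  x=6 (S, w=80) cum 200
  x=8 (Q, w=90) cum 290
  x=9 (T, w=250) cum 540  ← median
  x=14 (P, w=275) cum 815
⇒ x* = 9
y-coordinate, sorted with cumulative weight:
  y=1 (Q, w=90) cum 90
  y=6 (R, w=70) cum 160
  y=10 (P, w=275) cum 435  ← median
  y=10 (U, w=50) cum 485
  y=11 (S, w=80) cum 565
  y=15 (T, w=250) cum 815
⇒ y* = 10

(9, 10)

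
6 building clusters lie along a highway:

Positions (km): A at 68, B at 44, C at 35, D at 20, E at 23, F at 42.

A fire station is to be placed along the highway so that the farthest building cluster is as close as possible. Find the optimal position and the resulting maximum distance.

location 44, max distance 24

The 1-center on a line is the midpoint of the two extreme points: leftmost at 20, rightmost at 68.
Optimal location = (20 + 68)/2 = 44; maximum distance = (68 − 20)/2 = 24.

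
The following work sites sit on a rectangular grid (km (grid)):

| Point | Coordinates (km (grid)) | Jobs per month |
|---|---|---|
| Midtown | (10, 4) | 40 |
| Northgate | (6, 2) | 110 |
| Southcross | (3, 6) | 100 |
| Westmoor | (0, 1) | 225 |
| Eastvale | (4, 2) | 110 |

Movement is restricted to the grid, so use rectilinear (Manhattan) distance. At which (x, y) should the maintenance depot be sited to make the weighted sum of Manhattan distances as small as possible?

Manhattan distance separates: Σwᵢ(|x−xᵢ|+|y−yᵢ|) = Σwᵢ|x−xᵢ| + Σwᵢ|y−yᵢ|, so x and y are optimised independently as 1-D weighted medians.
Total weight W = 585; half = 292.5.
x-coordinate, sorted with cumulative weight:
  x=0 (Westmoor, w=225) cum 225
  x=3 (Southcross, w=100) cum 325  ← median
  x=4 (Eastvale, w=110) cum 435
  x=6 (Northgate, w=110) cum 545
  x=10 (Midtown, w=40) cum 585
⇒ x* = 3
y-coordinate, sorted with cumulative weight:
  y=1 (Westmoor, w=225) cum 225
  y=2 (Northgate, w=110) cum 335  ← median
  y=2 (Eastvale, w=110) cum 445
  y=4 (Midtown, w=40) cum 485
  y=6 (Southcross, w=100) cum 585
⇒ y* = 2

(3, 2)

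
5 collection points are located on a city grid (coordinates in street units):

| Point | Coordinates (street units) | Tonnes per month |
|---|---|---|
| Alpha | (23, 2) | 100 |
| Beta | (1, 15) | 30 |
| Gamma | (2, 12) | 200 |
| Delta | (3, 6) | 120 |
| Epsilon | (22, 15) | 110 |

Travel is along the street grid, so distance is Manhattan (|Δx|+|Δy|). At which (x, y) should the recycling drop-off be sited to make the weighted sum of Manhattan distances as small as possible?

(3, 12)

Manhattan distance separates: Σwᵢ(|x−xᵢ|+|y−yᵢ|) = Σwᵢ|x−xᵢ| + Σwᵢ|y−yᵢ|, so x and y are optimised independently as 1-D weighted medians.
Total weight W = 560; half = 280.
x-coordinate, sorted with cumulative weight:
  x=1 (Beta, w=30) cum 30
  x=2 (Gamma, w=200) cum 230
  x=3 (Delta, w=120) cum 350  ← median
  x=22 (Epsilon, w=110) cum 460
  x=23 (Alpha, w=100) cum 560
⇒ x* = 3
y-coordinate, sorted with cumulative weight:
  y=2 (Alpha, w=100) cum 100
  y=6 (Delta, w=120) cum 220
  y=12 (Gamma, w=200) cum 420  ← median
  y=15 (Beta, w=30) cum 450
  y=15 (Epsilon, w=110) cum 560
⇒ y* = 12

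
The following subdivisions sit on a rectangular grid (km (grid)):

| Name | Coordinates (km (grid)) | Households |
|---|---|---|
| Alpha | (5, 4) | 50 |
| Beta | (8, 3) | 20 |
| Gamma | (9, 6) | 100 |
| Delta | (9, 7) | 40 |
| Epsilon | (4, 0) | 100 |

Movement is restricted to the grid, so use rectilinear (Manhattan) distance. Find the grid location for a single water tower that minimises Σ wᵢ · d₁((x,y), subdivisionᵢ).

(8, 4)

Manhattan distance separates: Σwᵢ(|x−xᵢ|+|y−yᵢ|) = Σwᵢ|x−xᵢ| + Σwᵢ|y−yᵢ|, so x and y are optimised independently as 1-D weighted medians.
Total weight W = 310; half = 155.
x-coordinate, sorted with cumulative weight:
  x=4 (Epsilon, w=100) cum 100
  x=5 (Alpha, w=50) cum 150
  x=8 (Beta, w=20) cum 170  ← median
  x=9 (Gamma, w=100) cum 270
  x=9 (Delta, w=40) cum 310
⇒ x* = 8
y-coordinate, sorted with cumulative weight:
  y=0 (Epsilon, w=100) cum 100
  y=3 (Beta, w=20) cum 120
  y=4 (Alpha, w=50) cum 170  ← median
  y=6 (Gamma, w=100) cum 270
  y=7 (Delta, w=40) cum 310
⇒ y* = 4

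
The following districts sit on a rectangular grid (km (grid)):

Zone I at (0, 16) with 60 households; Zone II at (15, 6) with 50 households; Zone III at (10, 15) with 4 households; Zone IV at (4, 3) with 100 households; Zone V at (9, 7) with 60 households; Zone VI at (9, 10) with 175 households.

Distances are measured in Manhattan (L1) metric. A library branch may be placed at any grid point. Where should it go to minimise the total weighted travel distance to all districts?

(9, 10)

Manhattan distance separates: Σwᵢ(|x−xᵢ|+|y−yᵢ|) = Σwᵢ|x−xᵢ| + Σwᵢ|y−yᵢ|, so x and y are optimised independently as 1-D weighted medians.
Total weight W = 449; half = 224.5.
x-coordinate, sorted with cumulative weight:
  x=0 (Zone I, w=60) cum 60
  x=4 (Zone IV, w=100) cum 160
  x=9 (Zone V, w=60) cum 220
  x=9 (Zone VI, w=175) cum 395  ← median
  x=10 (Zone III, w=4) cum 399
  x=15 (Zone II, w=50) cum 449
⇒ x* = 9
y-coordinate, sorted with cumulative weight:
  y=3 (Zone IV, w=100) cum 100
  y=6 (Zone II, w=50) cum 150
  y=7 (Zone V, w=60) cum 210
  y=10 (Zone VI, w=175) cum 385  ← median
  y=15 (Zone III, w=4) cum 389
  y=16 (Zone I, w=60) cum 449
⇒ y* = 10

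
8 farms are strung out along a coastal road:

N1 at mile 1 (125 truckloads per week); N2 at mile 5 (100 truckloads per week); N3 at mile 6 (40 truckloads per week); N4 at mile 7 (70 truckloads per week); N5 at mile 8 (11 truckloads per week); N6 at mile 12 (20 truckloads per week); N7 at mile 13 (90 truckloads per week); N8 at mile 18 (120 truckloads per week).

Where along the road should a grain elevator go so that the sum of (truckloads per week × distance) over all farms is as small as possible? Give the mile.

x = 7

For a sum of weighted absolute distances on a line, the optimum is the weighted median (not the mean). Total weight W = 576; half-weight = 288.
Sort by position and accumulate weight:
  mile 1 (N1, w=125) → cum 125
  mile 5 (N2, w=100) → cum 225
  mile 6 (N3, w=40) → cum 265
  mile 7 (N4, w=70) → cum 335  ≥ 288 → median here
  mile 8 (N5, w=11) → cum 346
  mile 12 (N6, w=20) → cum 366
  mile 13 (N7, w=90) → cum 456
  mile 18 (N8, w=120) → cum 576
Optimal location: mile 7.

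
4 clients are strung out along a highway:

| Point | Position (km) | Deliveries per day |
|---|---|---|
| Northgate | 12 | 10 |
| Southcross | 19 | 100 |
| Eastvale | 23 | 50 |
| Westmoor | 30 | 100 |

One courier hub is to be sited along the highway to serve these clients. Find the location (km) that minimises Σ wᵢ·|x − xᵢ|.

For a sum of weighted absolute distances on a line, the optimum is the weighted median (not the mean). Total weight W = 260; half-weight = 130.
Sort by position and accumulate weight:
  km 12 (Northgate, w=10) → cum 10
  km 19 (Southcross, w=100) → cum 110
  km 23 (Eastvale, w=50) → cum 160  ≥ 130 → median here
  km 30 (Westmoor, w=100) → cum 260
Optimal location: km 23.

x = 23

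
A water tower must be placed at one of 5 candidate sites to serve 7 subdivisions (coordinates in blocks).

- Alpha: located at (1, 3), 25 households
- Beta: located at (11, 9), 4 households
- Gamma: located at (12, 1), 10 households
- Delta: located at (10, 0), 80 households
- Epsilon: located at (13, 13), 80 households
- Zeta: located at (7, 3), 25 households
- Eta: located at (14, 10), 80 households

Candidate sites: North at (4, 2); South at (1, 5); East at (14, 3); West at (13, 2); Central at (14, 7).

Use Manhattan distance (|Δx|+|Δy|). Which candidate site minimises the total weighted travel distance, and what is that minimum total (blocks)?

Total weighted distance at each candidate:
  North (4, 2): total = 4026
  South (1, 5): total = 4616
  East (14, 3): total = 2576
  West (13, 2): total = 2556
  Central (14, 7): total = 2480
Minimum is at Central with total 2480 blocks.

Central, total 2480 blocks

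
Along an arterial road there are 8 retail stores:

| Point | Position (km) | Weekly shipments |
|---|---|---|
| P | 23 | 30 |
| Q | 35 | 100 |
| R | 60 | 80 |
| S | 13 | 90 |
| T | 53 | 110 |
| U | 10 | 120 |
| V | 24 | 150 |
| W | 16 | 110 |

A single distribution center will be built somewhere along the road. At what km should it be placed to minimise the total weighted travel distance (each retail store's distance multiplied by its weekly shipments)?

x = 24

For a sum of weighted absolute distances on a line, the optimum is the weighted median (not the mean). Total weight W = 790; half-weight = 395.
Sort by position and accumulate weight:
  km 10 (U, w=120) → cum 120
  km 13 (S, w=90) → cum 210
  km 16 (W, w=110) → cum 320
  km 23 (P, w=30) → cum 350
  km 24 (V, w=150) → cum 500  ≥ 395 → median here
  km 35 (Q, w=100) → cum 600
  km 53 (T, w=110) → cum 710
  km 60 (R, w=80) → cum 790
Optimal location: km 24.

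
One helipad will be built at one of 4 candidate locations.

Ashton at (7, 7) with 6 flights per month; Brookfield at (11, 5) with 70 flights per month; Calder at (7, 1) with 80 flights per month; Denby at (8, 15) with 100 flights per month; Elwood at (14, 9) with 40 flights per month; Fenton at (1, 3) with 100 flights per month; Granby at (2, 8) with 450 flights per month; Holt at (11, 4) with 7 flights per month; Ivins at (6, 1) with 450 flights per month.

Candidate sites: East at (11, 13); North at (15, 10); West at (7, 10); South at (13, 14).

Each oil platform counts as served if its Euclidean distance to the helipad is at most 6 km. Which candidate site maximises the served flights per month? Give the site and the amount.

Coverage radius r = 6 km; a point is covered iff (Δx)²+(Δy)² ≤ 6² = 36.
  East (11, 13): covers {Denby, Elwood} → 140
  North (15, 10): covers {Elwood} → 40
  West (7, 10): covers {Ashton, Denby, Granby} → 556
  South (13, 14): covers {Denby, Elwood} → 140
Maximum coverage at West: 556 flights per month.

West, covering 556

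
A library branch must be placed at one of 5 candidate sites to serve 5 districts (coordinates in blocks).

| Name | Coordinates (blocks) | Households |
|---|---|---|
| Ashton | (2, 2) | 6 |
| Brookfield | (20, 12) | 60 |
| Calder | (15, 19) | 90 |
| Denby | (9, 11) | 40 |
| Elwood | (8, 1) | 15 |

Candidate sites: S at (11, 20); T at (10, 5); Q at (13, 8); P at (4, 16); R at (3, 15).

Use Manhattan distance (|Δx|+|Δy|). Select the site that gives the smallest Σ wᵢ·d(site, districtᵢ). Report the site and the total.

Total weighted distance at each candidate:
  S (11, 20): total = 2402
  T (10, 5): total = 3166
  Q (13, 8): total = 2392
  P (4, 16): total = 3241
  R (3, 15): total = 3409
Minimum is at Q with total 2392 blocks.

Q, total 2392 blocks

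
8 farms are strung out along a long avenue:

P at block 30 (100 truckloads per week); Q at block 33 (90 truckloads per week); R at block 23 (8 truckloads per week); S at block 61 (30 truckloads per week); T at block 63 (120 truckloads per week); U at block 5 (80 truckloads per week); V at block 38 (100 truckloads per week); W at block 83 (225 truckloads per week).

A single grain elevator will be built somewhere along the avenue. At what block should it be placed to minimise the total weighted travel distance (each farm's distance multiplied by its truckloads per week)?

For a sum of weighted absolute distances on a line, the optimum is the weighted median (not the mean). Total weight W = 753; half-weight = 376.5.
Sort by position and accumulate weight:
  block 5 (U, w=80) → cum 80
  block 23 (R, w=8) → cum 88
  block 30 (P, w=100) → cum 188
  block 33 (Q, w=90) → cum 278
  block 38 (V, w=100) → cum 378  ≥ 376.5 → median here
  block 61 (S, w=30) → cum 408
  block 63 (T, w=120) → cum 528
  block 83 (W, w=225) → cum 753
Optimal location: block 38.

x = 38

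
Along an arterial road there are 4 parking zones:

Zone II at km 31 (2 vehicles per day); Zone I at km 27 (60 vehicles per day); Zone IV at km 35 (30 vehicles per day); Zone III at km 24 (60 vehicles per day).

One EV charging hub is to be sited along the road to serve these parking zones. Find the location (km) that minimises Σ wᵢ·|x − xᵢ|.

x = 27

For a sum of weighted absolute distances on a line, the optimum is the weighted median (not the mean). Total weight W = 152; half-weight = 76.
Sort by position and accumulate weight:
  km 24 (Zone III, w=60) → cum 60
  km 27 (Zone I, w=60) → cum 120  ≥ 76 → median here
  km 31 (Zone II, w=2) → cum 122
  km 35 (Zone IV, w=30) → cum 152
Optimal location: km 27.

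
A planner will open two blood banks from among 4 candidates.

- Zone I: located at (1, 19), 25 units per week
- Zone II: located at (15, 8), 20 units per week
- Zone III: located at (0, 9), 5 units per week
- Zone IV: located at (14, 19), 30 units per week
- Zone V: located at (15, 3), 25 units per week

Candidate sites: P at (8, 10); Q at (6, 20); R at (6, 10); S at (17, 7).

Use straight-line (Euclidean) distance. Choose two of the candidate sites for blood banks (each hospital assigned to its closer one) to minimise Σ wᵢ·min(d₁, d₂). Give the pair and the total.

{Q, S}, total 588.5

Evaluate every pair (each demand assigned to the nearer of the two):
  {Q, S}: total = 588.5
  {P, Q}: total = 802.7
  {R, S}: total = 805.6
  {P, S}: total = 806.4
  {Q, R}: total = 869.2
  {P, R}: total = 1005.4
Best pair: {Q, S} with total 588.5.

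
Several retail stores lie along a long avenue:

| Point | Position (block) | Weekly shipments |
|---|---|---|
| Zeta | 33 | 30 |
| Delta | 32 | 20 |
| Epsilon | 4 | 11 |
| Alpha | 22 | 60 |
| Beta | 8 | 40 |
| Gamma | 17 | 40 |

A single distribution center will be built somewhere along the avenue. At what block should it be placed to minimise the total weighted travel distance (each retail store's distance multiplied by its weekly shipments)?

For a sum of weighted absolute distances on a line, the optimum is the weighted median (not the mean). Total weight W = 201; half-weight = 100.5.
Sort by position and accumulate weight:
  block 4 (Epsilon, w=11) → cum 11
  block 8 (Beta, w=40) → cum 51
  block 17 (Gamma, w=40) → cum 91
  block 22 (Alpha, w=60) → cum 151  ≥ 100.5 → median here
  block 32 (Delta, w=20) → cum 171
  block 33 (Zeta, w=30) → cum 201
Optimal location: block 22.

x = 22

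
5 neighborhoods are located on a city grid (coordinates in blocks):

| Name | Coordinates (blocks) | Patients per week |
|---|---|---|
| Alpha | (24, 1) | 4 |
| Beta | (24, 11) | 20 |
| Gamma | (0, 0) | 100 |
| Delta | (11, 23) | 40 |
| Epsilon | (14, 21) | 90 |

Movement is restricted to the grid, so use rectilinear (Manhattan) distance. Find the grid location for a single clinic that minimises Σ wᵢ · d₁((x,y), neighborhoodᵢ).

Manhattan distance separates: Σwᵢ(|x−xᵢ|+|y−yᵢ|) = Σwᵢ|x−xᵢ| + Σwᵢ|y−yᵢ|, so x and y are optimised independently as 1-D weighted medians.
Total weight W = 254; half = 127.
x-coordinate, sorted with cumulative weight:
  x=0 (Gamma, w=100) cum 100
  x=11 (Delta, w=40) cum 140  ← median
  x=14 (Epsilon, w=90) cum 230
  x=24 (Alpha, w=4) cum 234
  x=24 (Beta, w=20) cum 254
⇒ x* = 11
y-coordinate, sorted with cumulative weight:
  y=0 (Gamma, w=100) cum 100
  y=1 (Alpha, w=4) cum 104
  y=11 (Beta, w=20) cum 124
  y=21 (Epsilon, w=90) cum 214  ← median
  y=23 (Delta, w=40) cum 254
⇒ y* = 21

(11, 21)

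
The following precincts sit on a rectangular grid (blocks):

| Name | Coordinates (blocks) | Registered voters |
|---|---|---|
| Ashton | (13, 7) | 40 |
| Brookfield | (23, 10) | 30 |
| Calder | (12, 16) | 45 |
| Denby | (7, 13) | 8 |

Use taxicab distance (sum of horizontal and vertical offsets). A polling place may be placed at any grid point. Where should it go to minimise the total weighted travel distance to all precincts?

(13, 10)

Manhattan distance separates: Σwᵢ(|x−xᵢ|+|y−yᵢ|) = Σwᵢ|x−xᵢ| + Σwᵢ|y−yᵢ|, so x and y are optimised independently as 1-D weighted medians.
Total weight W = 123; half = 61.5.
x-coordinate, sorted with cumulative weight:
  x=7 (Denby, w=8) cum 8
  x=12 (Calder, w=45) cum 53
  x=13 (Ashton, w=40) cum 93  ← median
  x=23 (Brookfield, w=30) cum 123
⇒ x* = 13
y-coordinate, sorted with cumulative weight:
  y=7 (Ashton, w=40) cum 40
  y=10 (Brookfield, w=30) cum 70  ← median
  y=13 (Denby, w=8) cum 78
  y=16 (Calder, w=45) cum 123
⇒ y* = 10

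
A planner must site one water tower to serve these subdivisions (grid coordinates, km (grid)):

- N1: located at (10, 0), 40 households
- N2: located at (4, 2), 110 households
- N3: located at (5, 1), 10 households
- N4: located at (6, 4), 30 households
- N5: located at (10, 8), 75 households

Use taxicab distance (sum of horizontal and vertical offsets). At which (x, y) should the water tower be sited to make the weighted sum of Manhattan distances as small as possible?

(6, 2)

Manhattan distance separates: Σwᵢ(|x−xᵢ|+|y−yᵢ|) = Σwᵢ|x−xᵢ| + Σwᵢ|y−yᵢ|, so x and y are optimised independently as 1-D weighted medians.
Total weight W = 265; half = 132.5.
x-coordinate, sorted with cumulative weight:
  x=4 (N2, w=110) cum 110
  x=5 (N3, w=10) cum 120
  x=6 (N4, w=30) cum 150  ← median
  x=10 (N1, w=40) cum 190
  x=10 (N5, w=75) cum 265
⇒ x* = 6
y-coordinate, sorted with cumulative weight:
  y=0 (N1, w=40) cum 40
  y=1 (N3, w=10) cum 50
  y=2 (N2, w=110) cum 160  ← median
  y=4 (N4, w=30) cum 190
  y=8 (N5, w=75) cum 265
⇒ y* = 2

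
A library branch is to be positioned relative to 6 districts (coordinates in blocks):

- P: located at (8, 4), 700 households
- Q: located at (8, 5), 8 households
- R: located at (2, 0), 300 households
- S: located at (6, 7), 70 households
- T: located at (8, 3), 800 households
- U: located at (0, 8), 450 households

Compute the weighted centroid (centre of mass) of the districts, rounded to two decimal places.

The minimiser of Σwᵢ‖p−pᵢ‖² is the weighted centroid p* = (Σwᵢpᵢ)/(Σwᵢ).
Σwᵢ = 2328.
Σwᵢxᵢ = 700·8 + 8·8 + 300·2 + 70·6 + 800·8 + 450·0 = 13084.
Σwᵢyᵢ = 700·4 + 8·5 + 300·0 + 70·7 + 800·3 + 450·8 = 9330.
x* = 13084/2328 = 5.62, y* = 9330/2328 = 4.01.

(5.62, 4.01)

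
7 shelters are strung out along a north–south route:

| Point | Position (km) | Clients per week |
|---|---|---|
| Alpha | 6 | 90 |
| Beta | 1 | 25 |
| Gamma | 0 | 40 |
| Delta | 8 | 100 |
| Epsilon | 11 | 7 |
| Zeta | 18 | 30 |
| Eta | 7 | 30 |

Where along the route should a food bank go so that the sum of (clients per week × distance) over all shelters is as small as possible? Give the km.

For a sum of weighted absolute distances on a line, the optimum is the weighted median (not the mean). Total weight W = 322; half-weight = 161.
Sort by position and accumulate weight:
  km 0 (Gamma, w=40) → cum 40
  km 1 (Beta, w=25) → cum 65
  km 6 (Alpha, w=90) → cum 155
  km 7 (Eta, w=30) → cum 185  ≥ 161 → median here
  km 8 (Delta, w=100) → cum 285
  km 11 (Epsilon, w=7) → cum 292
  km 18 (Zeta, w=30) → cum 322
Optimal location: km 7.

x = 7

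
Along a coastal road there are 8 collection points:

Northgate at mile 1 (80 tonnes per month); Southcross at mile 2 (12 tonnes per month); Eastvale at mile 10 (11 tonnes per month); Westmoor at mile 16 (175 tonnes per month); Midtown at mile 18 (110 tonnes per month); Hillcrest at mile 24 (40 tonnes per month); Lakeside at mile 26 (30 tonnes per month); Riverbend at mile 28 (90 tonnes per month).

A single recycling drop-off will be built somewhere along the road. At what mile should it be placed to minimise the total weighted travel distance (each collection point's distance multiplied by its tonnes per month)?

For a sum of weighted absolute distances on a line, the optimum is the weighted median (not the mean). Total weight W = 548; half-weight = 274.
Sort by position and accumulate weight:
  mile 1 (Northgate, w=80) → cum 80
  mile 2 (Southcross, w=12) → cum 92
  mile 10 (Eastvale, w=11) → cum 103
  mile 16 (Westmoor, w=175) → cum 278  ≥ 274 → median here
  mile 18 (Midtown, w=110) → cum 388
  mile 24 (Hillcrest, w=40) → cum 428
  mile 26 (Lakeside, w=30) → cum 458
  mile 28 (Riverbend, w=90) → cum 548
Optimal location: mile 16.

x = 16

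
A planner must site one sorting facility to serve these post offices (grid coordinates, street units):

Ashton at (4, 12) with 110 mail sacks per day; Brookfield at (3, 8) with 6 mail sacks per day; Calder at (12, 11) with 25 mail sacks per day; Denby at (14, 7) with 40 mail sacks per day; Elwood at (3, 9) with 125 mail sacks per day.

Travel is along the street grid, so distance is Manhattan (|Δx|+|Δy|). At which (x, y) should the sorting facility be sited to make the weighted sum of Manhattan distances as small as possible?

(4, 9)

Manhattan distance separates: Σwᵢ(|x−xᵢ|+|y−yᵢ|) = Σwᵢ|x−xᵢ| + Σwᵢ|y−yᵢ|, so x and y are optimised independently as 1-D weighted medians.
Total weight W = 306; half = 153.
x-coordinate, sorted with cumulative weight:
  x=3 (Brookfield, w=6) cum 6
  x=3 (Elwood, w=125) cum 131
  x=4 (Ashton, w=110) cum 241  ← median
  x=12 (Calder, w=25) cum 266
  x=14 (Denby, w=40) cum 306
⇒ x* = 4
y-coordinate, sorted with cumulative weight:
  y=7 (Denby, w=40) cum 40
  y=8 (Brookfield, w=6) cum 46
  y=9 (Elwood, w=125) cum 171  ← median
  y=11 (Calder, w=25) cum 196
  y=12 (Ashton, w=110) cum 306
⇒ y* = 9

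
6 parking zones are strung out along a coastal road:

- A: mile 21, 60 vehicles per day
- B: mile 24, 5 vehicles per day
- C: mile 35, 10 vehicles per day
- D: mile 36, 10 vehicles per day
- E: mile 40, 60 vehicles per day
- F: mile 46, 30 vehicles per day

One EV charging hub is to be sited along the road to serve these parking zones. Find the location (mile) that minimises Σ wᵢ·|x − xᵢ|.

For a sum of weighted absolute distances on a line, the optimum is the weighted median (not the mean). Total weight W = 175; half-weight = 87.5.
Sort by position and accumulate weight:
  mile 21 (A, w=60) → cum 60
  mile 24 (B, w=5) → cum 65
  mile 35 (C, w=10) → cum 75
  mile 36 (D, w=10) → cum 85
  mile 40 (E, w=60) → cum 145  ≥ 87.5 → median here
  mile 46 (F, w=30) → cum 175
Optimal location: mile 40.

x = 40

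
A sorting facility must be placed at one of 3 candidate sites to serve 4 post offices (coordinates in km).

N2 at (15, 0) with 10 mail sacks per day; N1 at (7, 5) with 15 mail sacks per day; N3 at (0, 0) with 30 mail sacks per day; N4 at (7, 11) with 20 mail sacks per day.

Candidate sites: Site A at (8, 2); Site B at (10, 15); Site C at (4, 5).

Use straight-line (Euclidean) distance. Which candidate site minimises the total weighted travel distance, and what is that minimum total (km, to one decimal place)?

Total weighted distance at each candidate:
  Site A (8, 2): total = 548.7
  Site B (10, 15): total = 955.6
  Site C (4, 5): total = 492.1
Minimum is at Site C with total 492.1 km.

Site C, total 492.1 km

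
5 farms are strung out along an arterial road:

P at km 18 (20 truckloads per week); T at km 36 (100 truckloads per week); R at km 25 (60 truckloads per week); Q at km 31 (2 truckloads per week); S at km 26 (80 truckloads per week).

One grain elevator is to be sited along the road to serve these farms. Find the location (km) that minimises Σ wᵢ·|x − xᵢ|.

For a sum of weighted absolute distances on a line, the optimum is the weighted median (not the mean). Total weight W = 262; half-weight = 131.
Sort by position and accumulate weight:
  km 18 (P, w=20) → cum 20
  km 25 (R, w=60) → cum 80
  km 26 (S, w=80) → cum 160  ≥ 131 → median here
  km 31 (Q, w=2) → cum 162
  km 36 (T, w=100) → cum 262
Optimal location: km 26.

x = 26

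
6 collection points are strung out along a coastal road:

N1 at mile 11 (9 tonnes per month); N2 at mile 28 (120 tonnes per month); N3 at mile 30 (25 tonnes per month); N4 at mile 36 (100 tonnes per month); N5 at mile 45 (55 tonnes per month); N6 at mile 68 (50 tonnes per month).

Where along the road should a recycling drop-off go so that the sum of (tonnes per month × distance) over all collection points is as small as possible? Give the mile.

For a sum of weighted absolute distances on a line, the optimum is the weighted median (not the mean). Total weight W = 359; half-weight = 179.5.
Sort by position and accumulate weight:
  mile 11 (N1, w=9) → cum 9
  mile 28 (N2, w=120) → cum 129
  mile 30 (N3, w=25) → cum 154
  mile 36 (N4, w=100) → cum 254  ≥ 179.5 → median here
  mile 45 (N5, w=55) → cum 309
  mile 68 (N6, w=50) → cum 359
Optimal location: mile 36.

x = 36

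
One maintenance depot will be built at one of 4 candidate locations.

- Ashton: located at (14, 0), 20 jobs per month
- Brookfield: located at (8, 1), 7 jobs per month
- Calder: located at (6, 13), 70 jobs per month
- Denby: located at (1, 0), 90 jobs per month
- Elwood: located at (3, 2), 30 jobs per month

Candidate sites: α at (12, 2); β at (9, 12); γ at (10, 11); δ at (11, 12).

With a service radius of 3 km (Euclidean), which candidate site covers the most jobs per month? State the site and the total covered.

α, covering 20

Coverage radius r = 3 km; a point is covered iff (Δx)²+(Δy)² ≤ 3² = 9.
  α (12, 2): covers {Ashton} → 20
  β (9, 12): covers {none} → 0
  γ (10, 11): covers {none} → 0
  δ (11, 12): covers {none} → 0
Maximum coverage at α: 20 jobs per month.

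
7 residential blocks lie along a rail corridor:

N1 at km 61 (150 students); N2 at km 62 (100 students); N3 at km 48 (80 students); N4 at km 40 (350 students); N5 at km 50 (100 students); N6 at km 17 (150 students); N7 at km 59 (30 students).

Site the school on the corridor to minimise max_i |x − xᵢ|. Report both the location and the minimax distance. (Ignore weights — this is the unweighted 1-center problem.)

location 39.5, max distance 22.5

The 1-center on a line is the midpoint of the two extreme points: leftmost at 17, rightmost at 62.
Optimal location = (17 + 62)/2 = 39.5; maximum distance = (62 − 17)/2 = 22.5.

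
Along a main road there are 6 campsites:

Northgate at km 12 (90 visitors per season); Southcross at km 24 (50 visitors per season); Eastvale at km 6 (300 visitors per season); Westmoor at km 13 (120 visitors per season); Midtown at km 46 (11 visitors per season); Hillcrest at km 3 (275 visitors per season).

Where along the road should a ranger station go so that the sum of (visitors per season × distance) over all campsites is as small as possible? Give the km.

For a sum of weighted absolute distances on a line, the optimum is the weighted median (not the mean). Total weight W = 846; half-weight = 423.
Sort by position and accumulate weight:
  km 3 (Hillcrest, w=275) → cum 275
  km 6 (Eastvale, w=300) → cum 575  ≥ 423 → median here
  km 12 (Northgate, w=90) → cum 665
  km 13 (Westmoor, w=120) → cum 785
  km 24 (Southcross, w=50) → cum 835
  km 46 (Midtown, w=11) → cum 846
Optimal location: km 6.

x = 6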